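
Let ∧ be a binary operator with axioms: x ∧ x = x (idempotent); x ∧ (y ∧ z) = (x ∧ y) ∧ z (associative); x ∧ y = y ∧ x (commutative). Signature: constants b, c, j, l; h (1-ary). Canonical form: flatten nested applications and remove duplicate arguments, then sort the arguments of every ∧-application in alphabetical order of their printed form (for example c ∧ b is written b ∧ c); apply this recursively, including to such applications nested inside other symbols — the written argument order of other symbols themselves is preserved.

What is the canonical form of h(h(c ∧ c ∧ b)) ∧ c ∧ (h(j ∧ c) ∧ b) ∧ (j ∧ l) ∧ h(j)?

Answer: b ∧ c ∧ h(c ∧ j) ∧ h(h(b ∧ c)) ∧ h(j) ∧ j ∧ l

Derivation:
Un-nest:  h(h(c ∧ c ∧ b)) ∧ c ∧ h(j ∧ c) ∧ b ∧ j ∧ l ∧ h(j)
Inside:  h(h(c ∧ c ∧ b))  →  h(h(b ∧ c))
Simplify inside:  h(j ∧ c)  →  h(c ∧ j)
Sort arguments:  b ∧ c ∧ h(c ∧ j) ∧ h(h(b ∧ c)) ∧ h(j) ∧ j ∧ l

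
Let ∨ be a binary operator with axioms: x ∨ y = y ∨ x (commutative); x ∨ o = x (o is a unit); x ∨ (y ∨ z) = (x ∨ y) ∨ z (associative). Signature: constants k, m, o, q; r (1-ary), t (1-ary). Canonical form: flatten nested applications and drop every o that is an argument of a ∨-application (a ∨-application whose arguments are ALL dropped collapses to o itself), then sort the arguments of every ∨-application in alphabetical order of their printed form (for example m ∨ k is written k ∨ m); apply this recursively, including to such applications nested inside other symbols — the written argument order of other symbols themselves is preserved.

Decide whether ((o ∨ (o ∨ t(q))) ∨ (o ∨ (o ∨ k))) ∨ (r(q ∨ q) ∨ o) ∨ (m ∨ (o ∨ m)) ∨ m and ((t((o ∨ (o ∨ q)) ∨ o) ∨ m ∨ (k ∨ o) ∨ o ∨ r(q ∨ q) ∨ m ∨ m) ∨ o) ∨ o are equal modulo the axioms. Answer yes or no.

Answer: yes — both canonical forms are k ∨ m ∨ m ∨ m ∨ r(q ∨ q) ∨ t(q)

Derivation:
Left:  ((o ∨ (o ∨ t(q))) ∨ (o ∨ (o ∨ k))) ∨ (r(q ∨ q) ∨ o) ∨ (m ∨ (o ∨ m)) ∨ m
  Flatten:  o ∨ o ∨ t(q) ∨ o ∨ o ∨ k ∨ r(q ∨ q) ∨ o ∨ m ∨ o ∨ m ∨ m
  Drop the unit:  drop o (×6)
  Order the arguments:  k ∨ m ∨ m ∨ m ∨ r(q ∨ q) ∨ t(q)
Right:  ((t((o ∨ (o ∨ q)) ∨ o) ∨ m ∨ (k ∨ o) ∨ o ∨ r(q ∨ q) ∨ m ∨ m) ∨ o) ∨ o
  Flatten:  t((o ∨ (o ∨ q)) ∨ o) ∨ m ∨ k ∨ o ∨ o ∨ r(q ∨ q) ∨ m ∨ m ∨ o ∨ o
  Canonicalize subterm:  t((o ∨ (o ∨ q)) ∨ o)  →  t(q)
  Units out:  drop o (×4)
  Sort arguments:  k ∨ m ∨ m ∨ m ∨ r(q ∨ q) ∨ t(q)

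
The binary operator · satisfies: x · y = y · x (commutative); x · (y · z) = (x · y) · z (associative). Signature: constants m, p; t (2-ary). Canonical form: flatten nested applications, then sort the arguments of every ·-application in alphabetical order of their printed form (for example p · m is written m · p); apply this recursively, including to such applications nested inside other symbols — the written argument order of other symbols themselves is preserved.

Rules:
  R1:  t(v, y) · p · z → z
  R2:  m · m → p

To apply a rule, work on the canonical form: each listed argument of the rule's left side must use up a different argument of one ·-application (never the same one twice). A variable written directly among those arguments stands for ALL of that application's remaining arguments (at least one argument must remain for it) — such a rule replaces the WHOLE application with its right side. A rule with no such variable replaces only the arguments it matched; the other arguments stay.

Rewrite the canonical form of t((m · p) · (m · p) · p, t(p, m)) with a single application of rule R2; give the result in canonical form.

Canonical form:  t(m · m · p · p · p, t(p, m))
R2 matches:  uses m, m
Giving:  t(p · p · p · p, t(p, m))

Answer: t(p · p · p · p, t(p, m))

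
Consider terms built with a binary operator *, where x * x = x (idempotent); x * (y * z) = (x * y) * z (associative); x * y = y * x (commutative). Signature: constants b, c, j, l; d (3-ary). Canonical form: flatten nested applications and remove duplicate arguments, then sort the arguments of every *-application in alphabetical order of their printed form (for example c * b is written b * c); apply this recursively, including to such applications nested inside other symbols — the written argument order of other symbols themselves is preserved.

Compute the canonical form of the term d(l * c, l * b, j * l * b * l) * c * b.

Answer: b * c * d(c * l, b * l, b * j * l)

Derivation:
Inside:  d(l * c, l * b, j * l * b * l)  →  d(c * l, b * l, b * j * l)
Order the arguments:  b * c * d(c * l, b * l, b * j * l)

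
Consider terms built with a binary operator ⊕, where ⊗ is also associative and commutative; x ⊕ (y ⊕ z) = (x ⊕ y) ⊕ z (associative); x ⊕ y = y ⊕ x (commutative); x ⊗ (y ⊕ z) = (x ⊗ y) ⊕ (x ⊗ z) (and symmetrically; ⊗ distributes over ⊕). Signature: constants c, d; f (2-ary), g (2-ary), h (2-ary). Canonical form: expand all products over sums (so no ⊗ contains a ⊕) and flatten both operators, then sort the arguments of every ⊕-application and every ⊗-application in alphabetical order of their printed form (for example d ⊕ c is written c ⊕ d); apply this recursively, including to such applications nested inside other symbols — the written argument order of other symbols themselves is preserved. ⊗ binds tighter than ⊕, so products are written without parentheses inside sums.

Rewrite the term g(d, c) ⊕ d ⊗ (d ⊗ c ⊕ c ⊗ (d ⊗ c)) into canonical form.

Expand products over sums:  g(d, c) ⊕ c ⊗ d ⊗ d ⊕ c ⊗ c ⊗ d ⊗ d
Sort arguments:  c ⊗ c ⊗ d ⊗ d ⊕ c ⊗ d ⊗ d ⊕ g(d, c)

Answer: c ⊗ c ⊗ d ⊗ d ⊕ c ⊗ d ⊗ d ⊕ g(d, c)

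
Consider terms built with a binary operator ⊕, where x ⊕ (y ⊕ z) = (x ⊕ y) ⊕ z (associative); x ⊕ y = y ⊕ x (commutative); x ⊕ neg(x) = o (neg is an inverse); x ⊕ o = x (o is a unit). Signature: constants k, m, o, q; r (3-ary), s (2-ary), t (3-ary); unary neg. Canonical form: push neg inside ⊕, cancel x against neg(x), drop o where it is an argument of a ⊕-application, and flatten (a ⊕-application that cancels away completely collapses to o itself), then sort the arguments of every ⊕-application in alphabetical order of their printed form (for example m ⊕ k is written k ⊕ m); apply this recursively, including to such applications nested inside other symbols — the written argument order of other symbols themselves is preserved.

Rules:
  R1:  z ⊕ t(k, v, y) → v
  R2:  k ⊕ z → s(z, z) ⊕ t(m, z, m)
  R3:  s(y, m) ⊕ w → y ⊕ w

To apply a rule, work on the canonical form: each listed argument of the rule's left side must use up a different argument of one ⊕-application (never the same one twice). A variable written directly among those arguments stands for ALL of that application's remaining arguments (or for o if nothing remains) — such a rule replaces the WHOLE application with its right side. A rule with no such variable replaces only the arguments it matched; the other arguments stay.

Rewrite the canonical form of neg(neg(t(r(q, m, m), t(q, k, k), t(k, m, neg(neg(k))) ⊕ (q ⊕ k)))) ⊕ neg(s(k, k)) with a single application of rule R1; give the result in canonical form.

Answer: neg(s(k, k)) ⊕ t(r(q, m, m), t(q, k, k), m)

Derivation:
Canonical form:  neg(s(k, k)) ⊕ t(r(q, m, m), t(q, k, k), k ⊕ q ⊕ t(k, m, k))
Match R1:  consume t(k, m, k);  v := m, y := k, z := k ⊕ q
Every leftover argument binds to the variable; the entire application is replaced.
Giving:  neg(s(k, k)) ⊕ t(r(q, m, m), t(q, k, k), m)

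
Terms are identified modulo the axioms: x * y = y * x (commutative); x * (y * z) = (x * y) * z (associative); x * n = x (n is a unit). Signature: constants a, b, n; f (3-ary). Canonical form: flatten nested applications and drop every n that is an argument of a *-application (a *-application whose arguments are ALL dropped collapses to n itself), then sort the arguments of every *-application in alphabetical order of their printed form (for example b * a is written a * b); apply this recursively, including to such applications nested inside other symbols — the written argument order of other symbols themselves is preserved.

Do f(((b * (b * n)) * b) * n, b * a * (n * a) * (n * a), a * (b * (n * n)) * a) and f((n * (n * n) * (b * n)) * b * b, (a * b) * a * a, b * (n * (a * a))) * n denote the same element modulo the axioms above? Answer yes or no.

Answer: yes — both canonical forms are f(b * b * b, a * a * a * b, a * a * b)

Derivation:
Left:  f(((b * (b * n)) * b) * n, b * a * (n * a) * (n * a), a * (b * (n * n)) * a)
  Focus inside:  b * a * (n * a) * (n * a)
  Merge nested applications:  b * a * n * a * n * a
  Drop the unit:  drop n (×2)
  Sort arguments:  a * a * a * b
  Put back:  f(b * b * b, a * a * a * b, a * a * b)
Right:  f((n * (n * n) * (b * n)) * b * b, (a * b) * a * a, b * (n * (a * a))) * n
  Simplify inside:  f((n * (n * n) * (b * n)) * b * b, (a * b) * a * a, b * (n * (a * a)))  →  f(b * b * b, a * a * a * b, a * a * b)
  Drop the unit:  drop n
  Order the arguments:  f(b * b * b, a * a * a * b, a * a * b)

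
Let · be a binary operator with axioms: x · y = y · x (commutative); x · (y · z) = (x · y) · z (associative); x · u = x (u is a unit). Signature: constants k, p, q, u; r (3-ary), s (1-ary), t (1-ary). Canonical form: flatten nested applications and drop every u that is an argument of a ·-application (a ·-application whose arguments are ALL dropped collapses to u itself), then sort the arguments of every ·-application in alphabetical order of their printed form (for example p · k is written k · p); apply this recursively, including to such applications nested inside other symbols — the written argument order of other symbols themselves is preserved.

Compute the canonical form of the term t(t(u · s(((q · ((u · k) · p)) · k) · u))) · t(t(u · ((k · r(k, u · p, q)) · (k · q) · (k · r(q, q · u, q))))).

Simplify inside:  t(t(u · s(((q · ((u · k) · p)) · k) · u)))  →  t(t(s(k · k · p · q)))
Inside:  t(t(u · ((k · r(k, u · p, q)) · (k · q) · (k · r(q, q · u, q)))))  →  t(t(k · k · k · q · r(k, p, q) · r(q, q, q)))
Sort arguments:  t(t(k · k · k · q · r(k, p, q) · r(q, q, q))) · t(t(s(k · k · p · q)))

Answer: t(t(k · k · k · q · r(k, p, q) · r(q, q, q))) · t(t(s(k · k · p · q)))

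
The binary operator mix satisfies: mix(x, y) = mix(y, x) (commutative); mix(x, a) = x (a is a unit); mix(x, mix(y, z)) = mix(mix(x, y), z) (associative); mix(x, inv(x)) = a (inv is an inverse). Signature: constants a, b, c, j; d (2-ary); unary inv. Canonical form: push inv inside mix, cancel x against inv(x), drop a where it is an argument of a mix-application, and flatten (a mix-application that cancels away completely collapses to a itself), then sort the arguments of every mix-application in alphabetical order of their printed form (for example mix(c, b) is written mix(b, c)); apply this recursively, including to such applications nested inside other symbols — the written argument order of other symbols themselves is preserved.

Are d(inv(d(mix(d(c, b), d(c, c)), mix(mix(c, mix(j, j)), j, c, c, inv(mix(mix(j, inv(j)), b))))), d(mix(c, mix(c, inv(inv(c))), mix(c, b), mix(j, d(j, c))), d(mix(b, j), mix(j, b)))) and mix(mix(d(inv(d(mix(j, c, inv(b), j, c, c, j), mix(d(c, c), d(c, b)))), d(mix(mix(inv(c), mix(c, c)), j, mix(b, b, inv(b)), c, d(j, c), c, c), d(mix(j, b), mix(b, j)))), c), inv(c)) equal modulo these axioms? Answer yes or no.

Left:  d(inv(d(mix(d(c, b), d(c, c)), mix(mix(c, mix(j, j)), j, c, c, inv(mix(mix(j, inv(j)), b))))), d(mix(c, mix(c, inv(inv(c))), mix(c, b), mix(j, d(j, c))), d(mix(b, j), mix(j, b))))
  Work inside:  mix(mix(c, mix(j, j)), j, c, c, inv(mix(mix(j, inv(j)), b)))
  Push inv inside:  distribute inv over mix and collapse double inv
  Collect terms:  mix(c, c, c, j, j, j, inv(b))
  Sort arguments:  mix(c, c, c, inv(b), j, j, j)
  Reassemble:  d(inv(d(mix(d(c, b), d(c, c)), mix(c, c, c, inv(b), j, j, j))), d(mix(b, c, c, c, c, d(j, c), j), d(mix(b, j), mix(b, j))))
Right:  mix(mix(d(inv(d(mix(j, c, inv(b), j, c, c, j), mix(d(c, c), d(c, b)))), d(mix(mix(inv(c), mix(c, c)), j, mix(b, b, inv(b)), c, d(j, c), c, c), d(mix(j, b), mix(b, j)))), c), inv(c))
  Cancel inverse pairs:  c cancels
  Collect terms:  d(inv(d(mix(c, c, c, inv(b), j, j, j), mix(d(c, b), d(c, c)))), d(mix(b, c, c, c, c, d(j, c), j), d(mix(b, j), mix(b, j))))

Answer: no — d(inv(d(mix(d(c, b), d(c, c)), mix(c, c, c, inv(b), j, j, j))), d(mix(b, c, c, c, c, d(j, c), j), d(mix(b, j), mix(b, j)))) vs d(inv(d(mix(c, c, c, inv(b), j, j, j), mix(d(c, b), d(c, c)))), d(mix(b, c, c, c, c, d(j, c), j), d(mix(b, j), mix(b, j))))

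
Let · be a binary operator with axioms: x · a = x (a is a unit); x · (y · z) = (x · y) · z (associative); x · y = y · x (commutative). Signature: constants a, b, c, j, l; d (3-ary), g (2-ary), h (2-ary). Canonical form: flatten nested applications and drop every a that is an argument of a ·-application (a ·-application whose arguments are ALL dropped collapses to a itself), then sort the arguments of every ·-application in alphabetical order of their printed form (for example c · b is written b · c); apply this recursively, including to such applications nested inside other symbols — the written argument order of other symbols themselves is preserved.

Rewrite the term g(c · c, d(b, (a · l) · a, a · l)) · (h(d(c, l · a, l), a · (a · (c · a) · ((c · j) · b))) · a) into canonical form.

Answer: g(c · c, d(b, l, l)) · h(d(c, l, l), b · c · c · j)

Derivation:
Flatten:  g(c · c, d(b, (a · l) · a, a · l)) · h(d(c, l · a, l), a · (a · (c · a) · ((c · j) · b))) · a
Simplify inside:  g(c · c, d(b, (a · l) · a, a · l))  →  g(c · c, d(b, l, l))
Inside:  h(d(c, l · a, l), a · (a · (c · a) · ((c · j) · b)))  →  h(d(c, l, l), b · c · c · j)
Unit:  drop a
Sort arguments:  g(c · c, d(b, l, l)) · h(d(c, l, l), b · c · c · j)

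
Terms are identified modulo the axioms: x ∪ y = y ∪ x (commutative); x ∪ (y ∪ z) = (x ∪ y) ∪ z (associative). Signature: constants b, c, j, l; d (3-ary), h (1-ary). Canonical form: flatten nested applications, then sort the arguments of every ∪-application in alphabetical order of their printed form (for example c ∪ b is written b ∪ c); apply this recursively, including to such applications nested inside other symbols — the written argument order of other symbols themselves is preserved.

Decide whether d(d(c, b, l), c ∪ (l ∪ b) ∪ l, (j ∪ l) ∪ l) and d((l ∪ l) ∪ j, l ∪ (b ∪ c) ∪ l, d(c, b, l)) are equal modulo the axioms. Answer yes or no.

Answer: no — d(d(c, b, l), b ∪ c ∪ l ∪ l, j ∪ l ∪ l) vs d(j ∪ l ∪ l, b ∪ c ∪ l ∪ l, d(c, b, l))

Derivation:
Left:  d(d(c, b, l), c ∪ (l ∪ b) ∪ l, (j ∪ l) ∪ l)
  Focus inside:  c ∪ (l ∪ b) ∪ l
  Un-nest:  c ∪ l ∪ b ∪ l
  Order the arguments:  b ∪ c ∪ l ∪ l
  Rebuild:  d(d(c, b, l), b ∪ c ∪ l ∪ l, j ∪ l ∪ l)
Right:  d((l ∪ l) ∪ j, l ∪ (b ∪ c) ∪ l, d(c, b, l))
  Work inside:  l ∪ (b ∪ c) ∪ l
  Merge nested applications:  l ∪ b ∪ c ∪ l
  Sort:  b ∪ c ∪ l ∪ l
  Put back:  d(j ∪ l ∪ l, b ∪ c ∪ l ∪ l, d(c, b, l))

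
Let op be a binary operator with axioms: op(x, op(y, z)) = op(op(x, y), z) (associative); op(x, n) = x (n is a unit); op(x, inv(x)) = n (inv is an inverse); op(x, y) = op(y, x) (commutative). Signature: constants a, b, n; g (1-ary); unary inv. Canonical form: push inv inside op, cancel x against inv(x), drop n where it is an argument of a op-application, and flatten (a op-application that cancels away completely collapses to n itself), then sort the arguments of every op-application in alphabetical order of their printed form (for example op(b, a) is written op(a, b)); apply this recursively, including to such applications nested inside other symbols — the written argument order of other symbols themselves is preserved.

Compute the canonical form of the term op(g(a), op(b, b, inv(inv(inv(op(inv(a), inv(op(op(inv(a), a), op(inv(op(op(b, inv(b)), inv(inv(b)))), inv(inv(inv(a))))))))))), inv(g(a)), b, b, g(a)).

Answer: op(b, b, b, g(a))

Derivation:
Push inv inside:  distribute inv over op and collapse double inv
Cancel inverse pairs:  a cancels
Collect:  op(g(a), b, b, b)
Order the arguments:  op(b, b, b, g(a))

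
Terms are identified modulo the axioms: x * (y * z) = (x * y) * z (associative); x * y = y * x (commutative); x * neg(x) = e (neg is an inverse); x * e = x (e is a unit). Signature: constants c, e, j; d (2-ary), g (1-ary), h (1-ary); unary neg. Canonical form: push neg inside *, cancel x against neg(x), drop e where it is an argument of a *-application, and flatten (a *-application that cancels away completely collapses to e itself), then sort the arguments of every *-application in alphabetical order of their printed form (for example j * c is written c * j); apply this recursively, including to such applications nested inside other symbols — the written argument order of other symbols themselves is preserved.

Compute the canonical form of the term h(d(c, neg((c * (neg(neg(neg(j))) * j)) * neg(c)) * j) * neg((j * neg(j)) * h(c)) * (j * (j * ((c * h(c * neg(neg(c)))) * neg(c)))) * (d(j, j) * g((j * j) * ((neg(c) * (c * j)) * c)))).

Descend into:  d(c, neg((c * (neg(neg(neg(j))) * j)) * neg(c)) * j) * neg((j * neg(j)) * h(c)) * (j * (j * ((c * h(c * neg(neg(c)))) * neg(c)))) * (d(j, j) * g((j * j) * ((neg(c) * (c * j)) * c)))
Push neg inside:  distribute neg over * and collapse double neg
Cancel:  c cancels
Collect terms:  d(c, j) * j * j * neg(h(c)) * h(c * c) * d(j, j) * g(c * j * j * j)
Sort arguments:  d(c, j) * d(j, j) * g(c * j * j * j) * h(c * c) * j * j * neg(h(c))
Put back:  h(d(c, j) * d(j, j) * g(c * j * j * j) * h(c * c) * j * j * neg(h(c)))

Answer: h(d(c, j) * d(j, j) * g(c * j * j * j) * h(c * c) * j * j * neg(h(c)))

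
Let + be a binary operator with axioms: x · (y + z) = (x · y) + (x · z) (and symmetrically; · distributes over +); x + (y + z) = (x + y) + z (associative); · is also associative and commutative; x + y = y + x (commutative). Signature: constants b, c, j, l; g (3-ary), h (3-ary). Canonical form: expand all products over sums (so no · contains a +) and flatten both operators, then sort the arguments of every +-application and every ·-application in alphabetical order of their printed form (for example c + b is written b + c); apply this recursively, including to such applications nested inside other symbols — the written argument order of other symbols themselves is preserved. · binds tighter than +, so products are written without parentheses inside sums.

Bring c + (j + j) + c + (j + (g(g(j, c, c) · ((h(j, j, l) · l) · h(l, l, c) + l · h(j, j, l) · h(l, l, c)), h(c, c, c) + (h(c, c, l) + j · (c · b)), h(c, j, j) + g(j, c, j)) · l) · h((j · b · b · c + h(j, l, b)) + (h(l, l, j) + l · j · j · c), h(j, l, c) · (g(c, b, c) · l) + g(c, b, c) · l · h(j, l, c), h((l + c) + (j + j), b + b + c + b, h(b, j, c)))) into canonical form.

Expand products over sums:  c + j + j + c + j + g(g(j, c, c) · h(j, j, l) · h(l, l, c) · l + g(j, c, c) · h(j, j, l) · h(l, l, c) · l, b · c · j + h(c, c, c) + h(c, c, l), g(j, c, j) + h(c, j, j)) · h(b · b · c · j + c · j · j · l + h(j, l, b) + h(l, l, j), g(c, b, c) · h(j, l, c) · l + g(c, b, c) · h(j, l, c) · l, h(c + j + j + l, b + b + b + c, h(b, j, c))) · l
Sort:  c + c + g(g(j, c, c) · h(j, j, l) · h(l, l, c) · l + g(j, c, c) · h(j, j, l) · h(l, l, c) · l, b · c · j + h(c, c, c) + h(c, c, l), g(j, c, j) + h(c, j, j)) · h(b · b · c · j + c · j · j · l + h(j, l, b) + h(l, l, j), g(c, b, c) · h(j, l, c) · l + g(c, b, c) · h(j, l, c) · l, h(c + j + j + l, b + b + b + c, h(b, j, c))) · l + j + j + j

Answer: c + c + g(g(j, c, c) · h(j, j, l) · h(l, l, c) · l + g(j, c, c) · h(j, j, l) · h(l, l, c) · l, b · c · j + h(c, c, c) + h(c, c, l), g(j, c, j) + h(c, j, j)) · h(b · b · c · j + c · j · j · l + h(j, l, b) + h(l, l, j), g(c, b, c) · h(j, l, c) · l + g(c, b, c) · h(j, l, c) · l, h(c + j + j + l, b + b + b + c, h(b, j, c))) · l + j + j + j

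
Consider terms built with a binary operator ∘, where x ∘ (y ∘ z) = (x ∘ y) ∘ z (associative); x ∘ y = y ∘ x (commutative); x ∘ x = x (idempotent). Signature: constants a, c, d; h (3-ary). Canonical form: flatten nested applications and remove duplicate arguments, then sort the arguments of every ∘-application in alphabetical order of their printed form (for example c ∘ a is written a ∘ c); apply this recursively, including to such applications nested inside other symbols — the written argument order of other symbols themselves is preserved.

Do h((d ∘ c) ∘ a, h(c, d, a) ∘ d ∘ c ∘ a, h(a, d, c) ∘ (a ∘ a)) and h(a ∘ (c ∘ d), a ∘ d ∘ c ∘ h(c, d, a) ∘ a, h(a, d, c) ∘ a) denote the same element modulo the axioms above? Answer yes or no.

Left:  h((d ∘ c) ∘ a, h(c, d, a) ∘ d ∘ c ∘ a, h(a, d, c) ∘ (a ∘ a))
  Descend into:  h(a, d, c) ∘ (a ∘ a)
  Un-nest:  h(a, d, c) ∘ a ∘ a
  Idempotence:  drop duplicate a
  Order the arguments:  a ∘ h(a, d, c)
  Put back:  h(a ∘ c ∘ d, a ∘ c ∘ d ∘ h(c, d, a), a ∘ h(a, d, c))
Right:  h(a ∘ (c ∘ d), a ∘ d ∘ c ∘ h(c, d, a) ∘ a, h(a, d, c) ∘ a)
  Descend into:  a ∘ d ∘ c ∘ h(c, d, a) ∘ a
  Drop duplicates:  drop duplicate a
  Sort:  a ∘ c ∘ d ∘ h(c, d, a)
  Put back:  h(a ∘ c ∘ d, a ∘ c ∘ d ∘ h(c, d, a), a ∘ h(a, d, c))

Answer: yes — both canonical forms are h(a ∘ c ∘ d, a ∘ c ∘ d ∘ h(c, d, a), a ∘ h(a, d, c))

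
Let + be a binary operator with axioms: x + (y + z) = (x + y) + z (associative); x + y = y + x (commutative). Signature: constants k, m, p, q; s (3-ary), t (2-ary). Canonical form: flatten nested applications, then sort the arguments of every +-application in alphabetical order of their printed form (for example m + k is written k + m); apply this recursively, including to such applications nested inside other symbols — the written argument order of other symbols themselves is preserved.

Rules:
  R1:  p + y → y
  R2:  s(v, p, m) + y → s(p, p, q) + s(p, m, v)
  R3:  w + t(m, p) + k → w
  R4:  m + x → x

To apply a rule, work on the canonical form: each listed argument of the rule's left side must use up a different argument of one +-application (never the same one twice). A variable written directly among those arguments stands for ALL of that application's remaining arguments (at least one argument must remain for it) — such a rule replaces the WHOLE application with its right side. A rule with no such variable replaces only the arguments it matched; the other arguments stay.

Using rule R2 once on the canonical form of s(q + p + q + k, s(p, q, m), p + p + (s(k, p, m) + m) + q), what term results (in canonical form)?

Answer: s(k + p + q + q, s(p, q, m), s(p, m, k) + s(p, p, q))

Derivation:
Canonical form:  s(k + p + q + q, s(p, q, m), m + p + p + q + s(k, p, m))
R2 matches:  uses s(k, p, m);  v := k, y := m + p + p + q
Every leftover argument binds to the variable; the entire application is replaced.
Giving:  s(k + p + q + q, s(p, q, m), s(p, m, k) + s(p, p, q))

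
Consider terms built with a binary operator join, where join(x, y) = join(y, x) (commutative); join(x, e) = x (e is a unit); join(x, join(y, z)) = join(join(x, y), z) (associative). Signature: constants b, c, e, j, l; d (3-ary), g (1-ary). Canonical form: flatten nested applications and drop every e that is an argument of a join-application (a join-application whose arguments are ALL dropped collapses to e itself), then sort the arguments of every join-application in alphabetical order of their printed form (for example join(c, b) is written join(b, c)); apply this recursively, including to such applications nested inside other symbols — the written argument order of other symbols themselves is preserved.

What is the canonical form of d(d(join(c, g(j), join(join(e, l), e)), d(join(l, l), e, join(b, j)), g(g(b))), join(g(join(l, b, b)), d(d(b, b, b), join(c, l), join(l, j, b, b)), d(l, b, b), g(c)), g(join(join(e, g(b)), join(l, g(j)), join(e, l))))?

Work inside:  join(g(join(l, b, b)), d(d(b, b, b), join(c, l), join(l, j, b, b)), d(l, b, b), g(c))
Canonicalize subterm:  g(join(l, b, b))  →  g(join(b, b, l))
Canonicalize subterm:  d(d(b, b, b), join(c, l), join(l, j, b, b))  →  d(d(b, b, b), join(c, l), join(b, b, j, l))
Sort:  join(d(d(b, b, b), join(c, l), join(b, b, j, l)), d(l, b, b), g(c), g(join(b, b, l)))
Rebuild:  d(d(join(c, g(j), l), d(join(l, l), e, join(b, j)), g(g(b))), join(d(d(b, b, b), join(c, l), join(b, b, j, l)), d(l, b, b), g(c), g(join(b, b, l))), g(join(g(b), g(j), l, l)))

Answer: d(d(join(c, g(j), l), d(join(l, l), e, join(b, j)), g(g(b))), join(d(d(b, b, b), join(c, l), join(b, b, j, l)), d(l, b, b), g(c), g(join(b, b, l))), g(join(g(b), g(j), l, l)))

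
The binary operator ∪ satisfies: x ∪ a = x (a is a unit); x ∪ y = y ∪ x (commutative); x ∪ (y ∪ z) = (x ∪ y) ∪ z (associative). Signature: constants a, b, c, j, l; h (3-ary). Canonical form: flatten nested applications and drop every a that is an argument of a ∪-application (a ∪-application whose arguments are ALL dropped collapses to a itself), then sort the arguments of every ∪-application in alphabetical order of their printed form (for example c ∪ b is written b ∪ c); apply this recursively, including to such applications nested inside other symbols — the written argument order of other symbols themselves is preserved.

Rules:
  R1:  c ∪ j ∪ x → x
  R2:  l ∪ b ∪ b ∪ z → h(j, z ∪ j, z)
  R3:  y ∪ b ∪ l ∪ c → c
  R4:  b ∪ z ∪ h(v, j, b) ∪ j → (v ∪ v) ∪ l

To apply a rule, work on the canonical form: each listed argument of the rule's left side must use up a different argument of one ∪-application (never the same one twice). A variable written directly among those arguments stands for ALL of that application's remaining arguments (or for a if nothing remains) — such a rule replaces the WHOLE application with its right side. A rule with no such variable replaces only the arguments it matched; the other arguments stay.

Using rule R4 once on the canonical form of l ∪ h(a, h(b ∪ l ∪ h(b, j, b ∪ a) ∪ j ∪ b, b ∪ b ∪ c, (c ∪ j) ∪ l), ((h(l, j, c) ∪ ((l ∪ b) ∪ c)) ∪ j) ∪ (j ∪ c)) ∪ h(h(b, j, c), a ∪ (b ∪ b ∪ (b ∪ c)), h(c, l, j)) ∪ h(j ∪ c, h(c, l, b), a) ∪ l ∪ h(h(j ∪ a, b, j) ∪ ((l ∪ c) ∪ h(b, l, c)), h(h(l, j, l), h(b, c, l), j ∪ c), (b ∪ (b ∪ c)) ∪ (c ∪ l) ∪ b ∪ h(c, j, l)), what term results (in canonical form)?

Answer: h(a, h(b ∪ b ∪ l, b ∪ b ∪ c, c ∪ j ∪ l), b ∪ c ∪ c ∪ h(l, j, c) ∪ j ∪ j ∪ l) ∪ h(c ∪ h(b, l, c) ∪ h(j, b, j) ∪ l, h(h(l, j, l), h(b, c, l), c ∪ j), b ∪ b ∪ b ∪ c ∪ c ∪ h(c, j, l) ∪ l) ∪ h(c ∪ j, h(c, l, b), a) ∪ h(h(b, j, c), b ∪ b ∪ b ∪ c, h(c, l, j)) ∪ l ∪ l

Derivation:
Canonical form:  h(a, h(b ∪ b ∪ h(b, j, b) ∪ j ∪ l, b ∪ b ∪ c, c ∪ j ∪ l), b ∪ c ∪ c ∪ h(l, j, c) ∪ j ∪ j ∪ l) ∪ h(c ∪ h(b, l, c) ∪ h(j, b, j) ∪ l, h(h(l, j, l), h(b, c, l), c ∪ j), b ∪ b ∪ b ∪ c ∪ c ∪ h(c, j, l) ∪ l) ∪ h(c ∪ j, h(c, l, b), a) ∪ h(h(b, j, c), b ∪ b ∪ b ∪ c, h(c, l, j)) ∪ l ∪ l
R4 matches:  uses b, h(b, j, b), j;  v := b, z := b ∪ l
Every leftover argument binds to the variable; the entire application is replaced.
Result:  h(a, h(b ∪ b ∪ l, b ∪ b ∪ c, c ∪ j ∪ l), b ∪ c ∪ c ∪ h(l, j, c) ∪ j ∪ j ∪ l) ∪ h(c ∪ h(b, l, c) ∪ h(j, b, j) ∪ l, h(h(l, j, l), h(b, c, l), c ∪ j), b ∪ b ∪ b ∪ c ∪ c ∪ h(c, j, l) ∪ l) ∪ h(c ∪ j, h(c, l, b), a) ∪ h(h(b, j, c), b ∪ b ∪ b ∪ c, h(c, l, j)) ∪ l ∪ l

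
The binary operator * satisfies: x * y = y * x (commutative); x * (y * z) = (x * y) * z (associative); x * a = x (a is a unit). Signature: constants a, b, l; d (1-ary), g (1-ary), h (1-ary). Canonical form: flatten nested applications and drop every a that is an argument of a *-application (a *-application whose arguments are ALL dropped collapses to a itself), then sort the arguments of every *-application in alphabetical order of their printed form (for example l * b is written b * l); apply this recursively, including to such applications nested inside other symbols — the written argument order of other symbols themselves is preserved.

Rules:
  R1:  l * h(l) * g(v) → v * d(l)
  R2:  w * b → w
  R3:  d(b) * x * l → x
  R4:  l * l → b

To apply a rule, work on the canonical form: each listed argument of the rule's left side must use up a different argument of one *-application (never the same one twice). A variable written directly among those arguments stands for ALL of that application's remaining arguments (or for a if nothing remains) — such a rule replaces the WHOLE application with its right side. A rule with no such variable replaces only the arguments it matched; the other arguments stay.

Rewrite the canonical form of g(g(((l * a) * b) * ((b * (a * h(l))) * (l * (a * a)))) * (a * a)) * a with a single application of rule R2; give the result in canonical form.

Answer: g(g(b * h(l) * l * l))

Derivation:
Canonical form:  g(g(b * b * h(l) * l * l))
Match R2:  consume b;  w := b * h(l) * l * l
The variable takes the whole remainder — replace the entire application.
Result:  g(g(b * h(l) * l * l))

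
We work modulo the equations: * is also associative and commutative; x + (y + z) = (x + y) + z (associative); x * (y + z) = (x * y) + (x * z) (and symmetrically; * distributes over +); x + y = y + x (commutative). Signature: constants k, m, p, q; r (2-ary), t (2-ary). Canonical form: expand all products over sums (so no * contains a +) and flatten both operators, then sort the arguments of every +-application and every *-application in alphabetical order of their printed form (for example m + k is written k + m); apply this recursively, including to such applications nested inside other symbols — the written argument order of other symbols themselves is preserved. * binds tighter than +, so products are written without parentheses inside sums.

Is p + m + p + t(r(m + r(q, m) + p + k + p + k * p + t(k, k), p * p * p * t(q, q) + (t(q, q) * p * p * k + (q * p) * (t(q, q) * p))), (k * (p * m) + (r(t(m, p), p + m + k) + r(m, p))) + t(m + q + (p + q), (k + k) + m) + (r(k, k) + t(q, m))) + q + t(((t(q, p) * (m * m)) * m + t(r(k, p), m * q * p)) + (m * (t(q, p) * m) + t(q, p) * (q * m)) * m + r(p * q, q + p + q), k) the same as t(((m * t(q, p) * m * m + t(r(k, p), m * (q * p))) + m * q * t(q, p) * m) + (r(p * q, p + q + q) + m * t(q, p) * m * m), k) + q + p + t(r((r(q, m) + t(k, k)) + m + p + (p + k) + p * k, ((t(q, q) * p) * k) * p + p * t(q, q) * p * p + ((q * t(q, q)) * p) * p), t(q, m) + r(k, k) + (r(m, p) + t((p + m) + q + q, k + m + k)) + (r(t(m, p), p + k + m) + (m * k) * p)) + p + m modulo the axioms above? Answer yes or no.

Answer: yes — both canonical forms are m + p + p + q + t(m * m * m * t(q, p) + m * m * m * t(q, p) + m * m * q * t(q, p) + r(p * q, p + q + q) + t(r(k, p), m * p * q), k) + t(r(k + k * p + m + p + p + r(q, m) + t(k, k), k * p * p * t(q, q) + p * p * p * t(q, q) + p * p * q * t(q, q)), k * m * p + r(k, k) + r(m, p) + r(t(m, p), k + m + p) + t(m + p + q + q, k + k + m) + t(q, m))

Derivation:
Left:  p + m + p + t(r(m + r(q, m) + p + k + p + k * p + t(k, k), p * p * p * t(q, q) + (t(q, q) * p * p * k + (q * p) * (t(q, q) * p))), (k * (p * m) + (r(t(m, p), p + m + k) + r(m, p))) + t(m + q + (p + q), (k + k) + m) + (r(k, k) + t(q, m))) + q + t(((t(q, p) * (m * m)) * m + t(r(k, p), m * q * p)) + (m * (t(q, p) * m) + t(q, p) * (q * m)) * m + r(p * q, q + p + q), k)
  Expand:  p + m + p + t(r(k + k * p + m + p + p + r(q, m) + t(k, k), k * p * p * t(q, q) + p * p * p * t(q, q) + p * p * q * t(q, q)), k * m * p + r(k, k) + r(m, p) + r(t(m, p), k + m + p) + t(m + p + q + q, k + k + m) + t(q, m)) + q + t(m * m * m * t(q, p) + m * m * m * t(q, p) + m * m * q * t(q, p) + r(p * q, p + q + q) + t(r(k, p), m * p * q), k)
  Order the arguments:  m + p + p + q + t(m * m * m * t(q, p) + m * m * m * t(q, p) + m * m * q * t(q, p) + r(p * q, p + q + q) + t(r(k, p), m * p * q), k) + t(r(k + k * p + m + p + p + r(q, m) + t(k, k), k * p * p * t(q, q) + p * p * p * t(q, q) + p * p * q * t(q, q)), k * m * p + r(k, k) + r(m, p) + r(t(m, p), k + m + p) + t(m + p + q + q, k + k + m) + t(q, m))
Right:  t(((m * t(q, p) * m * m + t(r(k, p), m * (q * p))) + m * q * t(q, p) * m) + (r(p * q, p + q + q) + m * t(q, p) * m * m), k) + q + p + t(r((r(q, m) + t(k, k)) + m + p + (p + k) + p * k, ((t(q, q) * p) * k) * p + p * t(q, q) * p * p + ((q * t(q, q)) * p) * p), t(q, m) + r(k, k) + (r(m, p) + t((p + m) + q + q, k + m + k)) + (r(t(m, p), p + k + m) + (m * k) * p)) + p + m
  Flatten:  t(m * m * m * t(q, p) + m * m * m * t(q, p) + m * m * q * t(q, p) + r(p * q, p + q + q) + t(r(k, p), m * p * q), k) + q + p + t(r(k + k * p + m + p + p + r(q, m) + t(k, k), k * p * p * t(q, q) + p * p * p * t(q, q) + p * p * q * t(q, q)), k * m * p + r(k, k) + r(m, p) + r(t(m, p), k + m + p) + t(m + p + q + q, k + k + m) + t(q, m)) + p + m
  Sort arguments:  m + p + p + q + t(m * m * m * t(q, p) + m * m * m * t(q, p) + m * m * q * t(q, p) + r(p * q, p + q + q) + t(r(k, p), m * p * q), k) + t(r(k + k * p + m + p + p + r(q, m) + t(k, k), k * p * p * t(q, q) + p * p * p * t(q, q) + p * p * q * t(q, q)), k * m * p + r(k, k) + r(m, p) + r(t(m, p), k + m + p) + t(m + p + q + q, k + k + m) + t(q, m))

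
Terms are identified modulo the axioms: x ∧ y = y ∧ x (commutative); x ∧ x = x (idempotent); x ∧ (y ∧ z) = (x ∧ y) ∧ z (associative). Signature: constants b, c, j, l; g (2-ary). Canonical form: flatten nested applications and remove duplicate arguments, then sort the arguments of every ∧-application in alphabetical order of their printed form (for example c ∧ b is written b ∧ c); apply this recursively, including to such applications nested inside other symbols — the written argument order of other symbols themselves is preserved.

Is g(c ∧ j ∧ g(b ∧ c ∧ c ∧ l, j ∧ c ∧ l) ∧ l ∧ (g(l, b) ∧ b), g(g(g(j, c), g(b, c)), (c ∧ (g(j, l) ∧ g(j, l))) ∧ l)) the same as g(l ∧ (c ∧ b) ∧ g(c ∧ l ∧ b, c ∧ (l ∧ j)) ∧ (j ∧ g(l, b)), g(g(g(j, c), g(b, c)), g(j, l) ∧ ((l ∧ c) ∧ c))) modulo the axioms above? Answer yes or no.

Left:  g(c ∧ j ∧ g(b ∧ c ∧ c ∧ l, j ∧ c ∧ l) ∧ l ∧ (g(l, b) ∧ b), g(g(g(j, c), g(b, c)), (c ∧ (g(j, l) ∧ g(j, l))) ∧ l))
  Focus inside:  c ∧ j ∧ g(b ∧ c ∧ c ∧ l, j ∧ c ∧ l) ∧ l ∧ (g(l, b) ∧ b)
  Flatten:  c ∧ j ∧ g(b ∧ c ∧ c ∧ l, j ∧ c ∧ l) ∧ l ∧ g(l, b) ∧ b
  Inside:  g(b ∧ c ∧ c ∧ l, j ∧ c ∧ l)  →  g(b ∧ c ∧ l, c ∧ j ∧ l)
  Sort:  b ∧ c ∧ g(b ∧ c ∧ l, c ∧ j ∧ l) ∧ g(l, b) ∧ j ∧ l
  Rebuild:  g(b ∧ c ∧ g(b ∧ c ∧ l, c ∧ j ∧ l) ∧ g(l, b) ∧ j ∧ l, g(g(g(j, c), g(b, c)), c ∧ g(j, l) ∧ l))
Right:  g(l ∧ (c ∧ b) ∧ g(c ∧ l ∧ b, c ∧ (l ∧ j)) ∧ (j ∧ g(l, b)), g(g(g(j, c), g(b, c)), g(j, l) ∧ ((l ∧ c) ∧ c)))
  Focus inside:  l ∧ (c ∧ b) ∧ g(c ∧ l ∧ b, c ∧ (l ∧ j)) ∧ (j ∧ g(l, b))
  Merge nested applications:  l ∧ c ∧ b ∧ g(c ∧ l ∧ b, c ∧ (l ∧ j)) ∧ j ∧ g(l, b)
  Canonicalize subterm:  g(c ∧ l ∧ b, c ∧ (l ∧ j))  →  g(b ∧ c ∧ l, c ∧ j ∧ l)
  Sort arguments:  b ∧ c ∧ g(b ∧ c ∧ l, c ∧ j ∧ l) ∧ g(l, b) ∧ j ∧ l
  Rebuild:  g(b ∧ c ∧ g(b ∧ c ∧ l, c ∧ j ∧ l) ∧ g(l, b) ∧ j ∧ l, g(g(g(j, c), g(b, c)), c ∧ g(j, l) ∧ l))

Answer: yes — both canonical forms are g(b ∧ c ∧ g(b ∧ c ∧ l, c ∧ j ∧ l) ∧ g(l, b) ∧ j ∧ l, g(g(g(j, c), g(b, c)), c ∧ g(j, l) ∧ l))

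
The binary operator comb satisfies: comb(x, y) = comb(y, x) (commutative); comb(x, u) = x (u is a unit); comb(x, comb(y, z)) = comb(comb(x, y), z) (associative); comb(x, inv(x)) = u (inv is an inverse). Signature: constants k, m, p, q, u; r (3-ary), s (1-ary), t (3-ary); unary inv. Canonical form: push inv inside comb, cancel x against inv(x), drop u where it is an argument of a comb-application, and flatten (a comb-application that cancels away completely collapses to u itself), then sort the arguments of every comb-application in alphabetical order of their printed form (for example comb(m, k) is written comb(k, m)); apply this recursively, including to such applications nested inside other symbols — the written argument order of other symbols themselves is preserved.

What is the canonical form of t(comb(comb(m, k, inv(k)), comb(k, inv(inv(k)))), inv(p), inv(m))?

Work inside:  comb(comb(m, k, inv(k)), comb(k, inv(inv(k))))
Push inv inside:  distribute inv over comb and collapse double inv
Combine occurrences:  comb(m, k, k)
Sort arguments:  comb(k, k, m)
Rebuild:  t(comb(k, k, m), inv(p), inv(m))

Answer: t(comb(k, k, m), inv(p), inv(m))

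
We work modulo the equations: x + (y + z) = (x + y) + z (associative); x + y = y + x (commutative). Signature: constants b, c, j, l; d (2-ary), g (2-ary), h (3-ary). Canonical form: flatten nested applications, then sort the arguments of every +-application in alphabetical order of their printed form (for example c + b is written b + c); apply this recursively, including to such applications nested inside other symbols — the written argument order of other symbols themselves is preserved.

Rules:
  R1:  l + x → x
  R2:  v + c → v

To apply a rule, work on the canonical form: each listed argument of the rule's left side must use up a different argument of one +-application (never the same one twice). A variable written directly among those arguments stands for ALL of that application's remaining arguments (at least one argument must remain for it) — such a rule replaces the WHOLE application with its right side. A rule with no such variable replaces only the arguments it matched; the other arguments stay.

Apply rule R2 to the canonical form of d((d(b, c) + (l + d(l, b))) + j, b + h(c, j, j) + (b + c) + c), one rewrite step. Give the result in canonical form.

Answer: d(d(b, c) + d(l, b) + j + l, b + b + c + h(c, j, j))

Derivation:
Canonical form:  d(d(b, c) + d(l, b) + j + l, b + b + c + c + h(c, j, j))
Match R2:  consume c;  v := b + b + c + h(c, j, j)
The variable takes the whole remainder — replace the entire application.
Result:  d(d(b, c) + d(l, b) + j + l, b + b + c + h(c, j, j))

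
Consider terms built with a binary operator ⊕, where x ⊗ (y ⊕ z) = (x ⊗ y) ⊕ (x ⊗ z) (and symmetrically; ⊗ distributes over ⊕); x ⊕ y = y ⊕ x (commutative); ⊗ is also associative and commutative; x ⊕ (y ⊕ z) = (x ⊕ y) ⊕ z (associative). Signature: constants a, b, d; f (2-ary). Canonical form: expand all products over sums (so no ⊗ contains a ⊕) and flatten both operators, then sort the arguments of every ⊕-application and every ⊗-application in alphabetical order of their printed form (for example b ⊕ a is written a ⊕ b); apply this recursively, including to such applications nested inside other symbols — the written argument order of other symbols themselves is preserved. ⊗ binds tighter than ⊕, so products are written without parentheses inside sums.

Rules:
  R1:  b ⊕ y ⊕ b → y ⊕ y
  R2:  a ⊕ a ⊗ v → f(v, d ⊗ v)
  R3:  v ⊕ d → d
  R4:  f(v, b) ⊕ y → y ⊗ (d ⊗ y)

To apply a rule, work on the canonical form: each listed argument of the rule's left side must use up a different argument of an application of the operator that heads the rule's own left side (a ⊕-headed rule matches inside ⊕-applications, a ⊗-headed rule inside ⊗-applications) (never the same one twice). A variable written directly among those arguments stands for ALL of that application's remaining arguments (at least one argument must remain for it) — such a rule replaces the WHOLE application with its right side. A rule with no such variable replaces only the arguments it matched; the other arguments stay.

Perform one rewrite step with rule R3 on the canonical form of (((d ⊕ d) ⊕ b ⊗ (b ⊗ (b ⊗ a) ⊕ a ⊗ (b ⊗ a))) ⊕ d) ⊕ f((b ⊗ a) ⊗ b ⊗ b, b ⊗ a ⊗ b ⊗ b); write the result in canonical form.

Canonical form:  a ⊗ a ⊗ b ⊗ b ⊕ a ⊗ b ⊗ b ⊗ b ⊕ d ⊕ d ⊕ d ⊕ f(a ⊗ b ⊗ b ⊗ b, a ⊗ b ⊗ b ⊗ b)
Match R3:  consume d;  v := a ⊗ a ⊗ b ⊗ b ⊕ a ⊗ b ⊗ b ⊗ b ⊕ d ⊕ d ⊕ f(a ⊗ b ⊗ b ⊗ b, a ⊗ b ⊗ b ⊗ b)
Every leftover argument binds to the variable; the entire application is replaced.
Result:  d

Answer: d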